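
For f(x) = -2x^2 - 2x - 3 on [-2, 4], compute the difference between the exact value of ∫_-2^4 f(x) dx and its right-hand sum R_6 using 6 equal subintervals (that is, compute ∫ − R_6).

20

Exact integral: ∫_-2^4 f(x) dx = -78.
R_6 = -98.
Error = -78 − (-98) = 20.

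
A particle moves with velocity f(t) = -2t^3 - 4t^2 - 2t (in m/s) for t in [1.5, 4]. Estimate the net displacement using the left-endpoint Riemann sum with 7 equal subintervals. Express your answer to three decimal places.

-188.776

Δt = (4 − 1.5)/7 = 5/14.
Left endpoints: 1.5, 13/7, 31/14, 18/7, 41/14, 23/7, 51/14.
f(1.5) = -18.75, f(13/7) = -10400/343, f(31/14) = -62775/1372, f(18/7) = -22500/343, f(41/14) = -124025/1372, f(23/7) = -41400/343, f(51/14) = -215475/1372.
Sum = Δt · [f(1.5) + f(13/7) + f(31/14) + ...].
Sum ≈ -188.776.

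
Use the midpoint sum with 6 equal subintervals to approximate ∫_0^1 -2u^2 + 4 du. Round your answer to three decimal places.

3.338

Δu = (1 − 0)/6 = 1/6.
Midpoints: 1/12, 0.25, 5/12, 7/12, 0.75, 11/12.
f(1/12) = 287/72, f(0.25) = 3.875, f(5/12) = 263/72, f(7/12) = 239/72, f(0.75) = 2.875, f(11/12) = 167/72.
Sum = Δu · [f(1/12) + f(0.25) + f(5/12) + ...].
Sum ≈ 3.338.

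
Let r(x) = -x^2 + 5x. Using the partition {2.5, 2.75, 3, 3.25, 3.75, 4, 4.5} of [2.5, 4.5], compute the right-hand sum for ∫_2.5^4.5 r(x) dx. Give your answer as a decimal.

8.9375

Subinterval widths: 0.25, 0.25, 0.25, 0.5, 0.25, 0.5.
Right endpoints: 2.75, 3, 3.25, 3.75, 4, 4.5.
r(2.75) = 6.1875, r(3) = 6, r(3.25) = 5.6875, r(3.75) = 4.6875, r(4) = 4, r(4.5) = 2.25.
Sum = Σ Δx_i · r(x_i).
Sum = 8.9375.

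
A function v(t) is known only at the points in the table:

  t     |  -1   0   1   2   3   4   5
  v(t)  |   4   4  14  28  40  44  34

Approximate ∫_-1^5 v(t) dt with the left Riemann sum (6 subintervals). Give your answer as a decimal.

134

Δt = 1.
Sum = 1·[4 + 4 + 14 + 28 + 40 + 44] = 134.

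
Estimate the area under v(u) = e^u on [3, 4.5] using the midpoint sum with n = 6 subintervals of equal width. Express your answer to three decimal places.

Δu = (4.5 − 3)/6 = 0.25.
Midpoints: 3.125, 3.375, 3.625, 3.875, 4.125, 4.375.
v(3.125) ≈ 22.760, v(3.375) ≈ 29.224, v(3.625) ≈ 37.525, v(3.875) ≈ 48.183, v(4.125) ≈ 61.868, v(4.375) ≈ 79.440.
Sum = Δu · [v(3.125) + v(3.375) + v(3.625) + ...].
Sum ≈ 69.750.

69.750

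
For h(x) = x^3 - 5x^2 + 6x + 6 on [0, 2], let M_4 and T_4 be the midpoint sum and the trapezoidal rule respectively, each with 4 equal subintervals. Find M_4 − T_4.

M_4 = 14.75.
T_4 = 14.5.
M_4 − T_4 = 0.25.

0.25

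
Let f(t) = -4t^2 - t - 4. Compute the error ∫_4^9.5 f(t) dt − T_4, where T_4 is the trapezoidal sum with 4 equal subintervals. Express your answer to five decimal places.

Exact integral: ∫_4^9.5 f(t) dt ≈ -1116.9583333.
T_4 = -1123.890625.
Error ≈ -1116.9583333 − (-1123.890625) ≈ 6.93229.

6.93229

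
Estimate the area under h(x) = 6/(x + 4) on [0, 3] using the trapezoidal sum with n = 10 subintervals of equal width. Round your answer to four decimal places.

Δx = (3 − 0)/10 = 0.3.
h(0) = 1.5, h(0.3) = 60/43, h(0.6) = 30/23, h(0.9) = 60/49, h(1.2) = 15/13, h(1.5) = 12/11, h(1.8) = 30/29, h(2.1) = 60/61, h(2.4) = 0.9375, h(2.7) = 60/67, h(3) = 6/7.
T_10 = (Δx/2)·[h(x_0) + 2h(x_1) + ... + 2h(x_{9}) + h(x_10)].
Sum ≈ 3.3596.

3.3596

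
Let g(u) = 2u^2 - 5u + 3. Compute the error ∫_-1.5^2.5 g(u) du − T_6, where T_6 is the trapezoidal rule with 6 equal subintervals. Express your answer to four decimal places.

-0.5926

Exact integral: ∫_-1.5^2.5 g(u) du ≈ 14.666667.
T_6 ≈ 15.259259.
Error ≈ 14.666667 − 15.259259 ≈ -0.5926.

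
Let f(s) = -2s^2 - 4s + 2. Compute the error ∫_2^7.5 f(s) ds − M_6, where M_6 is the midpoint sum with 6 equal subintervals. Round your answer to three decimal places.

-0.770

Exact integral: ∫_2^7.5 f(s) ds ≈ -369.41667.
M_6 ≈ -368.64641.
Error ≈ -369.41667 − (-368.64641) ≈ -0.770.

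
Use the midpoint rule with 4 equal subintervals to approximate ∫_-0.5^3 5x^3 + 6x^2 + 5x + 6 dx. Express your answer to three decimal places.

192.770

Δx = (3 − (-0.5))/4 = 0.875.
Midpoints: -0.0625, 0.8125, 1.6875, 2.5625.
f(-0.0625) = 23387/4096, f(0.8125) = 68425/4096, f(1.6875) = 227535/4096, f(2.5625) = 583037/4096.
Sum = Δx · [f(-0.0625) + f(0.8125) + f(1.6875) + f(2.5625)].
Sum ≈ 192.770.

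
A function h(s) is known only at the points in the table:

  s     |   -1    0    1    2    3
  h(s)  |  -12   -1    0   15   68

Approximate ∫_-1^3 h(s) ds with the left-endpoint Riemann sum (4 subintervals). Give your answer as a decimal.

Δs = 1.
Sum = 1·[(-12) + (-1) + 0 + 15] = 2.

2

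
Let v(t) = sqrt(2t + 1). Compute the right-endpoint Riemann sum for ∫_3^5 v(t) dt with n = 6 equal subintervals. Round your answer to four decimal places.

Δt = (5 − 3)/6 = 1/3.
Right endpoints: 10/3, 11/3, 4, 13/3, 14/3, 5.
v(10/3) ≈ 2.7689, v(11/3) ≈ 2.8868, v(4) ≈ 3.0000, v(13/3) ≈ 3.1091, v(14/3) ≈ 3.2146, v(5) ≈ 3.3166.
Sum = Δt · [v(10/3) + v(11/3) + v(4) + ...].
Sum ≈ 6.0986.

6.0986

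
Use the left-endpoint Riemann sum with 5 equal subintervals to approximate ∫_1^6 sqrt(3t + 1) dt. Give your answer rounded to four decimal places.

Δt = (6 − 1)/5 = 1.
Left endpoints: 1, 2, 3, 4, 5.
f(1) ≈ 2.0000, f(2) ≈ 2.6458, f(3) ≈ 3.1623, f(4) ≈ 3.6056, f(5) ≈ 4.0000.
Sum = Δt · [f(1) + f(2) + f(3) + f(4) + f(5)].
Sum ≈ 15.4136.

15.4136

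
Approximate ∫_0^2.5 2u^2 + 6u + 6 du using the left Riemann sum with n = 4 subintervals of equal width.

35.8984375

Δu = (2.5 − 0)/4 = 0.625.
Left endpoints: 0, 0.625, 1.25, 1.875.
f(0) = 6, f(0.625) = 10.53125, f(1.25) = 16.625, f(1.875) = 24.28125.
Sum = Δu · [f(0) + f(0.625) + f(1.25) + f(1.875)].
Sum = 35.8984375.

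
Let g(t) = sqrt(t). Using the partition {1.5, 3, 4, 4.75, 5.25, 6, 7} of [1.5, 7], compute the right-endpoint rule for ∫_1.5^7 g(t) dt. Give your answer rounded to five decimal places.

Subinterval widths: 1.5, 1, 0.75, 0.5, 0.75, 1.
Right endpoints: 3, 4, 4.75, 5.25, 6, 7.
g(3) ≈ 1.73205, g(4) ≈ 2.00000, g(4.75) ≈ 2.17945, g(5.25) ≈ 2.29129, g(6) ≈ 2.44949, g(7) ≈ 2.64575.
Sum = Σ Δt_i · g(t_i).
Sum ≈ 11.86118.

11.86118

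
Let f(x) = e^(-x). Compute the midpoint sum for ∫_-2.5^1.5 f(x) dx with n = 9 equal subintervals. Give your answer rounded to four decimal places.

Δx = (1.5 − (-2.5))/9 = 4/9.
Midpoints: -41/18, -11/6, -25/18, -17/18, -0.5, -1/18, 7/18, 5/6, 23/18.
f(-41/18) ≈ 9.7550, f(-11/6) ≈ 6.2547, f(-25/18) ≈ 4.0104, f(-17/18) ≈ 2.5714, f(-0.5) ≈ 1.6487, f(-1/18) ≈ 1.0571, f(7/18) ≈ 0.6778, f(5/6) ≈ 0.4346, f(23/18) ≈ 0.2787.
Sum = Δx · [f(-41/18) + f(-11/6) + f(-25/18) + ...].
Sum ≈ 11.8615.

11.8615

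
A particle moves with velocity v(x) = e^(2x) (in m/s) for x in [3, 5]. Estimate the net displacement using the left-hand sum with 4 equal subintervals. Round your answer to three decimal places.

6292.052

Δx = (5 − 3)/4 = 0.5.
Left endpoints: 3, 3.5, 4, 4.5.
v(3) ≈ 403.429, v(3.5) ≈ 1096.633, v(4) ≈ 2980.958, v(4.5) ≈ 8103.084.
Sum = Δx · [v(3) + v(3.5) + v(4) + v(4.5)].
Sum ≈ 6292.052.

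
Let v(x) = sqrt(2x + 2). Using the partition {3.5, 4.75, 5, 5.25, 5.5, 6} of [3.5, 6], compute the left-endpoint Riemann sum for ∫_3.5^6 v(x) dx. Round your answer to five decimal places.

Subinterval widths: 1.25, 0.25, 0.25, 0.25, 0.5.
Left endpoints: 3.5, 4.75, 5, 5.25, 5.5.
v(3.5) ≈ 3.00000, v(4.75) ≈ 3.39116, v(5) ≈ 3.46410, v(5.25) ≈ 3.53553, v(5.5) ≈ 3.60555.
Sum = Σ Δx_i · v(x_i).
Sum ≈ 8.15048.

8.15048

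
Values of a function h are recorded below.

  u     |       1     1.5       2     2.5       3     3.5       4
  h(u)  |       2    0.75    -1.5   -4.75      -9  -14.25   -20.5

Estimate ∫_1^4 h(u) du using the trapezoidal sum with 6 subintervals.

-19

Δu = 0.5.
T_6 = (0.5/2)·[2 + 2·0.75 + 2·(-1.5) + 2·(-4.75) + 2·(-9) + 2·(-14.25) + (-20.5)] = -19.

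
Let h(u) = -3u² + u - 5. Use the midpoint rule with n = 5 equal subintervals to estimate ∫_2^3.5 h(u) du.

-38.21625

Δu = (3.5 − 2)/5 = 0.3.
Midpoints: 2.15, 2.45, 2.75, 3.05, 3.35.
h(2.15) = -16.7175, h(2.45) = -20.5575, h(2.75) = -24.9375, h(3.05) = -29.8575, h(3.35) = -35.3175.
Sum = Δu · [h(2.15) + h(2.45) + h(2.75) + h(3.05) + h(3.35)].
Sum = -38.21625.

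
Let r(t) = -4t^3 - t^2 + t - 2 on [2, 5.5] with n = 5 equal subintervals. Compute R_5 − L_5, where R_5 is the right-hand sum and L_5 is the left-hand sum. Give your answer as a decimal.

-459.375

R_5 = -1188.565.
L_5 = -729.19.
R_5 − L_5 = -459.375.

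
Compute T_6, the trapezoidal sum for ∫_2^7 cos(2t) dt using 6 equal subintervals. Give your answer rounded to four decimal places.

Δt = (7 − 2)/6 = 5/6.
f(2) ≈ -0.6536, f(17/6) ≈ 0.8159, f(11/3) ≈ 0.4974, f(4.5) ≈ -0.9111, f(16/3) ≈ -0.3230, f(37/6) ≈ 0.9730, f(7) ≈ 0.1367.
T_6 = (Δt/2)·[f(t_0) + 2f(t_1) + ... + 2f(t_{5}) + f(t_6)].
Sum ≈ 0.6614.

0.6614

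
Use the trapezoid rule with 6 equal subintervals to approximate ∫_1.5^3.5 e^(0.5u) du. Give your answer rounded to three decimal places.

7.292

Δu = (3.5 − 1.5)/6 = 1/3.
f(1.5) ≈ 2.117, f(11/6) ≈ 2.501, f(13/6) ≈ 2.955, f(2.5) ≈ 3.490, f(17/6) ≈ 4.123, f(19/6) ≈ 4.871, f(3.5) ≈ 5.755.
T_6 = (Δu/2)·[f(u_0) + 2f(u_1) + ... + 2f(u_{5}) + f(u_6)].
Sum ≈ 7.292.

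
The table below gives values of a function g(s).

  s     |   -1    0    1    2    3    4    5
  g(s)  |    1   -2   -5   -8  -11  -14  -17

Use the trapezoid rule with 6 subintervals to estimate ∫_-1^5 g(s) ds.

Δs = 1.
T_6 = (1/2)·[1 + 2·(-2) + 2·(-5) + 2·(-8) + 2·(-11) + 2·(-14) + (-17)] = -48.

-48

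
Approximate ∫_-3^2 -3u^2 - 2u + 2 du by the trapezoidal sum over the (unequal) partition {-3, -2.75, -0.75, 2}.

Subinterval widths: 0.25, 2, 2.75.
f(-3) = -19, f(-2.75) = -15.1875, f(-0.75) = 1.8125, f(2) = -14.
On each subinterval the trapezoid contributes (Δu_i/2)·[f(u_{i-1}) + f(u_i)].
Sum = -34.40625.

-34.40625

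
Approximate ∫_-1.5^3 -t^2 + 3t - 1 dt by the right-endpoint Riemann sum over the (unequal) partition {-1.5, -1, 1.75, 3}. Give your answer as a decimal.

-0.484375

Subinterval widths: 0.5, 2.75, 1.25.
Right endpoints: -1, 1.75, 3.
f(-1) = -5, f(1.75) = 1.1875, f(3) = -1.
Sum = Σ Δt_i · f(t_i).
Sum = -0.484375.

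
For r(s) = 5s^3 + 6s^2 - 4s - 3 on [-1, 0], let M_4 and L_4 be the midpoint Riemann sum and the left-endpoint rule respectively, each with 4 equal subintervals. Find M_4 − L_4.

-0.6015625

M_4 = -0.2421875.
L_4 = 0.359375.
M_4 − L_4 = -0.6015625.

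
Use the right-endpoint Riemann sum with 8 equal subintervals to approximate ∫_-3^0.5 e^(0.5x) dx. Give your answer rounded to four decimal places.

2.3623

Δx = (0.5 − (-3))/8 = 0.4375.
Right endpoints: -2.5625, -2.125, -1.6875, -1.25, -0.8125, -0.375, 0.0625, 0.5.
f(-2.5625) ≈ 0.2777, f(-2.125) ≈ 0.3456, f(-1.6875) ≈ 0.4301, f(-1.25) ≈ 0.5353, f(-0.8125) ≈ 0.6661, f(-0.375) ≈ 0.8290, f(0.0625) ≈ 1.0317, f(0.5) ≈ 1.2840.
Sum = Δx · [f(-2.5625) + f(-2.125) + f(-1.6875) + ...].
Sum ≈ 2.3623.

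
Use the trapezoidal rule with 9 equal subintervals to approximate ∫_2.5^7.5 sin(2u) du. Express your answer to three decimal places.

0.467

Δu = (7.5 − 2.5)/9 = 5/9.
f(2.5) ≈ -0.959, f(55/18) ≈ -0.171, f(65/18) ≈ 0.807, f(25/6) ≈ 0.887, f(85/18) ≈ -0.020, f(95/18) ≈ -0.905, f(35/6) ≈ -0.783, f(115/18) ≈ 0.210, f(125/18) ≈ 0.969, f(7.5) ≈ 0.650.
T_9 = (Δu/2)·[f(u_0) + 2f(u_1) + ... + 2f(u_{8}) + f(u_9)].
Sum ≈ 0.467.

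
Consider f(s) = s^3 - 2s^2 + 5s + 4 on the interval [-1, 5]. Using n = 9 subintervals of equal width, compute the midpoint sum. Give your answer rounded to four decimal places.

Δs = (5 − (-1))/9 = 2/3.
Midpoints: -2/3, 0, 2/3, 4/3, 2, 8/3, 10/3, 4, 14/3.
f(-2/3) = -14/27, f(0) = 4, f(2/3) = 182/27, f(4/3) = 256/27, f(2) = 14, f(8/3) = 596/27, f(10/3) = 958/27, f(4) = 56, f(14/3) = 2306/27.
Sum = Δs · [f(-2/3) + f(0) + f(2/3) + ...].
Sum ≈ 155.1111.

155.1111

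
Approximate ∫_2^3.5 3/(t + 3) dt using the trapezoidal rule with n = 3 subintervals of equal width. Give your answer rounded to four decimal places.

0.7881

Δt = (3.5 − 2)/3 = 0.5.
f(2) = 0.6, f(2.5) = 6/11, f(3) = 0.5, f(3.5) = 6/13.
T_3 = (Δt/2)·[f(t_0) + 2f(t_1) + 2f(t_2) + f(t_3)].
Sum ≈ 0.7881.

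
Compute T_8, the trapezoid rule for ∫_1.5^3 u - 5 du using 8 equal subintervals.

Δu = (3 − 1.5)/8 = 0.1875.
f(1.5) = -3.5, f(1.6875) = -3.3125, f(1.875) = -3.125, f(2.0625) = -2.9375, f(2.25) = -2.75, f(2.4375) = -2.5625, f(2.625) = -2.375, f(2.8125) = -2.1875, f(3) = -2.
T_8 = (Δu/2)·[f(u_0) + 2f(u_1) + ... + 2f(u_{7}) + f(u_8)].
Sum = -4.125.

-4.125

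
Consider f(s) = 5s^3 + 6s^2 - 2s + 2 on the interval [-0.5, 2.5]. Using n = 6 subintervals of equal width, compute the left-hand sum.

55.6875

Δs = (2.5 − (-0.5))/6 = 0.5.
Left endpoints: -0.5, 0, 0.5, 1, 1.5, 2.
f(-0.5) = 3.875, f(0) = 2, f(0.5) = 3.125, f(1) = 11, f(1.5) = 29.375, f(2) = 62.
Sum = Δs · [f(-0.5) + f(0) + f(0.5) + ...].
Sum = 55.6875.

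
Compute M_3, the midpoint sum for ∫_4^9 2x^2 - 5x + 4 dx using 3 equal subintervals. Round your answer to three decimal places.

Δx = (9 − 4)/3 = 5/3.
Midpoints: 29/6, 6.5, 49/6.
f(29/6) = 239/9, f(6.5) = 56, f(49/6) = 869/9.
Sum = Δx · [f(29/6) + f(6.5) + f(49/6)].
Sum ≈ 298.519.

298.519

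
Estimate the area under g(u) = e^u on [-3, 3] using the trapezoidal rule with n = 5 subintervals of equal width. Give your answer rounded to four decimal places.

Δu = (3 − (-3))/5 = 1.2.
g(-3) ≈ 0.0498, g(-1.8) ≈ 0.1653, g(-0.6) ≈ 0.5488, g(0.6) ≈ 1.8221, g(1.8) ≈ 6.0496, g(3) ≈ 20.0855.
T_5 = (Δu/2)·[g(u_0) + 2g(u_1) + ... + 2g(u_{4}) + g(u_5)].
Sum ≈ 22.3842.

22.3842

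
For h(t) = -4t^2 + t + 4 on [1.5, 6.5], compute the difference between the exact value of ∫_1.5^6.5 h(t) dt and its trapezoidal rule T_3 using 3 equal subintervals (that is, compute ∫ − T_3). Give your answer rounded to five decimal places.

Exact integral: ∫_1.5^6.5 h(t) dt ≈ -321.6666667.
T_3 ≈ -330.9259259.
Error ≈ -321.6666667 − (-330.9259259) ≈ 9.25926.

9.25926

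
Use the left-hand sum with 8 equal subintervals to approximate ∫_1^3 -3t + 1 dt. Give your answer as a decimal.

Δt = (3 − 1)/8 = 0.25.
Left endpoints: 1, 1.25, 1.5, 1.75, 2, 2.25, 2.5, 2.75.
f(1) = -2, f(1.25) = -2.75, f(1.5) = -3.5, f(1.75) = -4.25, f(2) = -5, f(2.25) = -5.75, f(2.5) = -6.5, f(2.75) = -7.25.
Sum = Δt · [f(1) + f(1.25) + f(1.5) + ...].
Sum = -9.25.

-9.25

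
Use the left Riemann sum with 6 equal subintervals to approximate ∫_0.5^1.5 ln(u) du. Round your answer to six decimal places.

Δu = (1.5 − 0.5)/6 = 1/6.
Left endpoints: 0.5, 2/3, 5/6, 1, 7/6, 4/3.
f(0.5) ≈ -0.693147, f(2/3) ≈ -0.405465, f(5/6) ≈ -0.182322, f(1) ≈ 0.000000, f(7/6) ≈ 0.154151, f(4/3) ≈ 0.287682.
Sum = Δu · [f(0.5) + f(2/3) + f(5/6) + ...].
Sum ≈ -0.139850.

-0.139850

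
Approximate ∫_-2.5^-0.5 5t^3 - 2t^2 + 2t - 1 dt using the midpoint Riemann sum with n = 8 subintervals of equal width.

Δt = (-0.5 − (-2.5))/8 = 0.25.
Midpoints: -2.375, -2.125, -1.875, -1.625, -1.375, -1.125, -0.875, -0.625.
f(-2.375) = -43015/512, f(-2.125) = -31877/512, f(-1.875) = -22907/512, f(-1.625) = -15865/512, f(-1.375) = -10511/512, f(-1.125) = -6605/512, f(-0.875) = -3907/512, f(-0.625) = -2177/512.
Sum = Δt · [f(-2.375) + f(-2.125) + f(-1.875) + ...].
Sum = -66.828125.

-66.828125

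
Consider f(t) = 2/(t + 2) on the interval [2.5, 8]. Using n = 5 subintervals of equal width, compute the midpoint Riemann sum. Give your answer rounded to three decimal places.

Δt = (8 − 2.5)/5 = 1.1.
Midpoints: 3.05, 4.15, 5.25, 6.35, 7.45.
f(3.05) = 40/101, f(4.15) = 40/123, f(5.25) = 8/29, f(6.35) = 40/167, f(7.45) = 40/189.
Sum = Δt · [f(3.05) + f(4.15) + f(5.25) + f(6.35) + f(7.45)].
Sum ≈ 1.593.

1.593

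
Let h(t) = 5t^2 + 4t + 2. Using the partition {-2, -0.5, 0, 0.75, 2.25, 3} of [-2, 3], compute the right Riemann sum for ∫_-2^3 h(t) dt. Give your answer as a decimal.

Subinterval widths: 1.5, 0.5, 0.75, 1.5, 0.75.
Right endpoints: -0.5, 0, 0.75, 2.25, 3.
h(-0.5) = 1.25, h(0) = 2, h(0.75) = 7.8125, h(2.25) = 36.3125, h(3) = 59.
Sum = Σ Δt_i · h(t_i).
Sum = 107.453125.

107.453125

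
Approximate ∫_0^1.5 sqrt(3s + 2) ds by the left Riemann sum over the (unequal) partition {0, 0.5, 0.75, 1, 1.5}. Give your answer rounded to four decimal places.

2.8082

Subinterval widths: 0.5, 0.25, 0.25, 0.5.
Left endpoints: 0, 0.5, 0.75, 1.
f(0) ≈ 1.4142, f(0.5) ≈ 1.8708, f(0.75) ≈ 2.0616, f(1) ≈ 2.2361.
Sum = Σ Δs_i · f(s_i).
Sum ≈ 2.8082.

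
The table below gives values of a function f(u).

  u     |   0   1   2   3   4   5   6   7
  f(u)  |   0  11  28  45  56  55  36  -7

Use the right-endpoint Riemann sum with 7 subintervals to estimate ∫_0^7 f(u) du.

224

Δu = 1.
Sum = 1·[11 + 28 + 45 + 56 + 55 + 36 + (-7)] = 224.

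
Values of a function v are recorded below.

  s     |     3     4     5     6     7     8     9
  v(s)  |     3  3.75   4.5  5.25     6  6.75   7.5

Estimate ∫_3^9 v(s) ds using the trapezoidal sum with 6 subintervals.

Δs = 1.
T_6 = (1/2)·[3 + 2·3.75 + 2·4.5 + 2·5.25 + 2·6 + 2·6.75 + 7.5] = 31.5.

31.5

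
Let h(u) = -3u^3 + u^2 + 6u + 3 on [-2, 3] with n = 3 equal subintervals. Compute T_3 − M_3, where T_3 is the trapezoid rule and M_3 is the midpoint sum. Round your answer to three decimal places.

-12.153

T_3 ≈ -15.18519.
M_3 ≈ -3.03241.
T_3 − M_3 ≈ -12.153.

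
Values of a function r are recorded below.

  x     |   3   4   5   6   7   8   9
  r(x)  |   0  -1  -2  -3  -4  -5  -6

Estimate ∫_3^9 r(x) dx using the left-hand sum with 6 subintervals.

-15

Δx = 1.
Sum = 1·[0 + (-1) + (-2) + (-3) + (-4) + (-5)] = -15.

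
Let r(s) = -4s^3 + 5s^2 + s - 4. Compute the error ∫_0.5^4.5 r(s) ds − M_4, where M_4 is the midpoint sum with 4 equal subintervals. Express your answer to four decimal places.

Exact integral: ∫_0.5^4.5 r(s) ds ≈ -264.333333.
M_4 = -256.
Error ≈ -264.333333 − (-256) ≈ -8.3333.

-8.3333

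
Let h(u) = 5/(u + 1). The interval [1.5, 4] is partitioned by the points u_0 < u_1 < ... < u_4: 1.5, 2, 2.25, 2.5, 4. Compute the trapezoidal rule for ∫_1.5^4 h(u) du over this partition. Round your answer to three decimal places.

3.510

Subinterval widths: 0.5, 0.25, 0.25, 1.5.
h(1.5) = 2, h(2) = 5/3, h(2.25) = 20/13, h(2.5) = 10/7, h(4) = 1.
On each subinterval the trapezoid contributes (Δu_i/2)·[h(u_{i-1}) + h(u_i)].
Sum ≈ 3.510.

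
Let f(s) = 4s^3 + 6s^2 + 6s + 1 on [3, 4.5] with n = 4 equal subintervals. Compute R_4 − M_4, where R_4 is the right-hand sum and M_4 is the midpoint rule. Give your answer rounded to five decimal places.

R_4 = 556.79296875.
M_4 ≈ 491.6660156.
R_4 − M_4 ≈ 65.12695.

65.12695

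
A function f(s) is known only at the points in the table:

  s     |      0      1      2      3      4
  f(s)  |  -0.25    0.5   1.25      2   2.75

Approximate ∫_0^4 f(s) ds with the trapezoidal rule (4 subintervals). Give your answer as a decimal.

5

Δs = 1.
T_4 = (1/2)·[(-0.25) + 2·0.5 + 2·1.25 + 2·2 + 2.75] = 5.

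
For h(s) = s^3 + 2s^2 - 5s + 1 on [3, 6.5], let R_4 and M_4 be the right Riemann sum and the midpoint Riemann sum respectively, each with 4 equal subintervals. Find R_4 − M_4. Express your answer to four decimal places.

R_4 ≈ 648.504883.
M_4 ≈ 507.845215.
R_4 − M_4 ≈ 140.6597.

140.6597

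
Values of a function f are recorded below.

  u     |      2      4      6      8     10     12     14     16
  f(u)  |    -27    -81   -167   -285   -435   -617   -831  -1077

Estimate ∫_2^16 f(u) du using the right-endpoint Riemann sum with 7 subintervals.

-6986

Δu = 2.
Sum = 2·[(-81) + (-167) + (-285) + (-435) + (-617) + (-831) + (-1077)] = -6986.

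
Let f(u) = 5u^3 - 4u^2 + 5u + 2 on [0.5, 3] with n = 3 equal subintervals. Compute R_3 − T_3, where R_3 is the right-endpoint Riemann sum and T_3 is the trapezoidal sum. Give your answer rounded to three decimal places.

46.615

R_3 ≈ 145.26620.
T_3 ≈ 98.65162.
R_3 − T_3 ≈ 46.615.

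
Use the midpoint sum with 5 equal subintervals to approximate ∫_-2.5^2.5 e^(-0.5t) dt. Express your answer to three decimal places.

Δt = (2.5 − (-2.5))/5 = 1.
Midpoints: -2, -1, 0, 1, 2.
f(-2) ≈ 2.718, f(-1) ≈ 1.649, f(0) ≈ 1.000, f(1) ≈ 0.607, f(2) ≈ 0.368.
Sum = Δt · [f(-2) + f(-1) + f(0) + f(1) + f(2)].
Sum ≈ 6.341.

6.341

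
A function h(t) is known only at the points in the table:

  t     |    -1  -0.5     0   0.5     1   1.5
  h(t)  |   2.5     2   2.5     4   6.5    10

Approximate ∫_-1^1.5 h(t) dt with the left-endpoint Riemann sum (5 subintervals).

Δt = 0.5.
Sum = 0.5·[2.5 + 2 + 2.5 + 4 + 6.5] = 8.75.

8.75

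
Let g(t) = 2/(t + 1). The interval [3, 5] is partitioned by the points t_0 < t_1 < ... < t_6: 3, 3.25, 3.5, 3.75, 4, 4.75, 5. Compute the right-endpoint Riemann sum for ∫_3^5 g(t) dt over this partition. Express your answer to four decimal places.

Subinterval widths: 0.25, 0.25, 0.25, 0.25, 0.75, 0.25.
Right endpoints: 3.25, 3.5, 3.75, 4, 4.75, 5.
g(3.25) = 8/17, g(3.5) = 4/9, g(3.75) = 8/19, g(4) = 0.4, g(4.75) = 8/23, g(5) = 1/3.
Sum = Σ Δt_i · g(t_i).
Sum ≈ 0.7782.

0.7782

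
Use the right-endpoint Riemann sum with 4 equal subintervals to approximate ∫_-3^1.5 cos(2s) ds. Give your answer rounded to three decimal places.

Δs = (1.5 − (-3))/4 = 1.125.
Right endpoints: -1.875, -0.75, 0.375, 1.5.
f(-1.875) ≈ -0.821, f(-0.75) ≈ 0.071, f(0.375) ≈ 0.732, f(1.5) ≈ -0.990.
Sum = Δs · [f(-1.875) + f(-0.75) + f(0.375) + f(1.5)].
Sum ≈ -1.134.

-1.134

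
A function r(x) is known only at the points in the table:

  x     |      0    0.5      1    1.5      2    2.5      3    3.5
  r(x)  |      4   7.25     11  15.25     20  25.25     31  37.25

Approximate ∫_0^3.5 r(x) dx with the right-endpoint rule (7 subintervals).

73.5

Δx = 0.5.
Sum = 0.5·[7.25 + 11 + 15.25 + 20 + 25.25 + 31 + 37.25] = 73.5.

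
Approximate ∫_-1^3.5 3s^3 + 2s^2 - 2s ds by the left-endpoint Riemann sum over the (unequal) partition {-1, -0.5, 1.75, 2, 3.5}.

Subinterval widths: 0.5, 2.25, 0.25, 1.5.
Left endpoints: -1, -0.5, 1.75, 2.
f(-1) = 1, f(-0.5) = 1.125, f(1.75) = 18.703125, f(2) = 28.
Sum = Σ Δs_i · f(s_i).
Sum = 49.70703125.

49.70703125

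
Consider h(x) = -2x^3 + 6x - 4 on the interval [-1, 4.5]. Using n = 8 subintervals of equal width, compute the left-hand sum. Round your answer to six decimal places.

-121.338379

Δx = (4.5 − (-1))/8 = 0.6875.
Left endpoints: -1, -0.3125, 0.375, 1.0625, 1.75, 2.4375, 3.125, 3.8125.
h(-1) = -8, h(-0.3125) = -11907/2048, h(0.375) = -1.85546875, h(1.0625) = -49/2048, h(1.75) = -4.21875, h(2.4375) = -37559/2048, h(3.125) = -46.28515625, h(3.8125) = -188325/2048.
Sum = Δx · [h(-1) + h(-0.3125) + h(0.375) + ...].
Sum ≈ -121.338379.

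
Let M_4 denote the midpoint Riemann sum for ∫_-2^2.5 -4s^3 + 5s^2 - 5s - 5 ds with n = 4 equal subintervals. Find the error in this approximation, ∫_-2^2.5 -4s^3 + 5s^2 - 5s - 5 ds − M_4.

Exact integral: ∫_-2^2.5 f(s) ds = -11.8125.
M_4 = -12.76171875.
Error = -11.8125 − (-12.76171875) = 0.94921875.

0.94921875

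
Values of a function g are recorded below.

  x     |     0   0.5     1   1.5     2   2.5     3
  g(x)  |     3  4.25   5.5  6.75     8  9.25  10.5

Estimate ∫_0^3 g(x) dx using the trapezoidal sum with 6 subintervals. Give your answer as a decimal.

Δx = 0.5.
T_6 = (0.5/2)·[3 + 2·4.25 + 2·5.5 + 2·6.75 + 2·8 + 2·9.25 + 10.5] = 20.25.

20.25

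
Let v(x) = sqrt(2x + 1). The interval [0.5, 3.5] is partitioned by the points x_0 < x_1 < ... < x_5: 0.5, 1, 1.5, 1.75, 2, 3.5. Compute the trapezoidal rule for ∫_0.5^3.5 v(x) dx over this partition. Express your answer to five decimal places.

Subinterval widths: 0.5, 0.5, 0.25, 0.25, 1.5.
v(0.5) ≈ 1.41421, v(1) ≈ 1.73205, v(1.5) ≈ 2.00000, v(1.75) ≈ 2.12132, v(2) ≈ 2.23607, v(3.5) ≈ 2.82843.
On each subinterval the trapezoid contributes (Δx_i/2)·[v(x_{i-1}) + v(x_i)].
Sum ≈ 6.57779.

6.57779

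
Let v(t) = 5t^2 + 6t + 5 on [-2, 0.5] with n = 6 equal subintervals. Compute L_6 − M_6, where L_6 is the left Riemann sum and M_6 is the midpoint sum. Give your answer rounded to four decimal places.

1.3238

L_6 ≈ 15.934606.
M_6 ≈ 14.610822.
L_6 − M_6 ≈ 1.3238.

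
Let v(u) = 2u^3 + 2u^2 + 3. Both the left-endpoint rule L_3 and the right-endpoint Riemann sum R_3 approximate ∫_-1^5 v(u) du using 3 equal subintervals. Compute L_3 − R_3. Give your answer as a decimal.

L_3 = 170.
R_3 = 770.
L_3 − R_3 = -600.

-600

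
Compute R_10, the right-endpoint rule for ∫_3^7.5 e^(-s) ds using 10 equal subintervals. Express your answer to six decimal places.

0.038984

Δs = (7.5 − 3)/10 = 0.45.
Right endpoints: 3.45, 3.9, 4.35, 4.8, 5.25, 5.7, 6.15, 6.6, 7.05, 7.5.
f(3.45) ≈ 0.031746, f(3.9) ≈ 0.020242, f(4.35) ≈ 0.012907, f(4.8) ≈ 0.008230, f(5.25) ≈ 0.005248, f(5.7) ≈ 0.003346, f(6.15) ≈ 0.002133, f(6.6) ≈ 0.001360, f(7.05) ≈ 0.000867, f(7.5) ≈ 0.000553.
Sum = Δs · [f(3.45) + f(3.9) + f(4.35) + ...].
Sum ≈ 0.038984.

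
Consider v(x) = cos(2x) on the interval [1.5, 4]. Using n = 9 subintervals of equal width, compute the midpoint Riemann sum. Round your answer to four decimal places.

0.4296

Δx = (4 − 1.5)/9 = 5/18.
Midpoints: 59/36, 23/12, 79/36, 89/36, 2.75, 109/36, 119/36, 43/12, 139/36.
v(59/36) ≈ -0.9907, v(23/12) ≈ -0.7701, v(79/36) ≈ -0.3179, v(89/36) ≈ 0.2300, v(2.75) ≈ 0.7087, v(109/36) ≈ 0.9742, v(119/36) ≈ 0.9467, v(43/12) ≈ 0.6345, v(139/36) ≈ 0.1314.
Sum = Δx · [v(59/36) + v(23/12) + v(79/36) + ...].
Sum ≈ 0.4296.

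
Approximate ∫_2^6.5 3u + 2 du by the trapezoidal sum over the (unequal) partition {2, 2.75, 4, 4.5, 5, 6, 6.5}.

66.375

Subinterval widths: 0.75, 1.25, 0.5, 0.5, 1, 0.5.
f(2) = 8, f(2.75) = 10.25, f(4) = 14, f(4.5) = 15.5, f(5) = 17, f(6) = 20, f(6.5) = 21.5.
On each subinterval the trapezoid contributes (Δu_i/2)·[f(u_{i-1}) + f(u_i)].
Sum = 66.375.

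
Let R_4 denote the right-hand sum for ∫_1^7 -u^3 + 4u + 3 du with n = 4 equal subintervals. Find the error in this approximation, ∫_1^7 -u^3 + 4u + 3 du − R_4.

265.5

Exact integral: ∫_1^7 f(u) du = -486.
R_4 = -751.5.
Error = -486 − (-751.5) = 265.5.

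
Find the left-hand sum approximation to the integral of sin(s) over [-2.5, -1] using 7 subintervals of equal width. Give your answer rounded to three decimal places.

-1.310

Δs = (-1 − (-2.5))/7 = 3/14.
Left endpoints: -2.5, -16/7, -29/14, -13/7, -23/14, -10/7, -17/14.
f(-2.5) ≈ -0.598, f(-16/7) ≈ -0.755, f(-29/14) ≈ -0.877, f(-13/7) ≈ -0.959, f(-23/14) ≈ -0.997, f(-10/7) ≈ -0.990, f(-17/14) ≈ -0.937.
Sum = Δs · [f(-2.5) + f(-16/7) + f(-29/14) + ...].
Sum ≈ -1.310.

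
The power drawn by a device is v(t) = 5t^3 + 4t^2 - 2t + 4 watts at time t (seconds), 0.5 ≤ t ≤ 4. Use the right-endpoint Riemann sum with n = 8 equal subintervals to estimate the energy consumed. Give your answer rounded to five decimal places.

489.66675

Δt = (4 − 0.5)/8 = 0.4375.
Right endpoints: 0.9375, 1.375, 1.8125, 2.25, 2.6875, 3.125, 3.5625, 4.
v(0.9375) = 39979/4096, v(1.375) = 11167/512, v(1.8125) = 177305/4096, v(2.25) = 76.703125, v(2.6875) = 510239/4096, v(3.125) = 96973/512, v(3.5625) = 1121101/4096, v(4) = 380.
Sum = Δt · [v(0.9375) + v(1.375) + v(1.8125) + ...].
Sum ≈ 489.66675.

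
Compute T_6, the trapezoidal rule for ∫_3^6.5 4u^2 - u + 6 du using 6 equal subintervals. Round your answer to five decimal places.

335.33565

Δu = (6.5 − 3)/6 = 7/12.
f(3) = 39, f(43/12) = 484/9, f(25/6) = 1283/18, f(4.75) = 91.5, f(16/3) = 1030/9, f(71/12) = 1261/9, f(6.5) = 168.5.
T_6 = (Δu/2)·[f(u_0) + 2f(u_1) + ... + 2f(u_{5}) + f(u_6)].
Sum ≈ 335.33565.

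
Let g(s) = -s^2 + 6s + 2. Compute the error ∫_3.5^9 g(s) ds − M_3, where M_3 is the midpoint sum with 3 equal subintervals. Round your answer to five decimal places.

-1.54051

Exact integral: ∫_3.5^9 g(s) ds ≈ -11.4583333.
M_3 ≈ -9.9178241.
Error ≈ -11.4583333 − (-9.9178241) ≈ -1.54051.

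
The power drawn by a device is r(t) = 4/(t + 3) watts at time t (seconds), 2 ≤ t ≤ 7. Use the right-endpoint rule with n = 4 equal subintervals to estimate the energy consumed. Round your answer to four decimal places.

2.5381

Δt = (7 − 2)/4 = 1.25.
Right endpoints: 3.25, 4.5, 5.75, 7.
r(3.25) = 0.64, r(4.5) = 8/15, r(5.75) = 16/35, r(7) = 0.4.
Sum = Δt · [r(3.25) + r(4.5) + r(5.75) + r(7)].
Sum ≈ 2.5381.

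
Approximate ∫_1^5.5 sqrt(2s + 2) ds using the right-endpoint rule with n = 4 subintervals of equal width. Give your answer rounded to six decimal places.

13.837215

Δs = (5.5 − 1)/4 = 1.125.
Right endpoints: 2.125, 3.25, 4.375, 5.5.
f(2.125) ≈ 2.500000, f(3.25) ≈ 2.915476, f(4.375) ≈ 3.278719, f(5.5) ≈ 3.605551.
Sum = Δs · [f(2.125) + f(3.25) + f(4.375) + f(5.5)].
Sum ≈ 13.837215.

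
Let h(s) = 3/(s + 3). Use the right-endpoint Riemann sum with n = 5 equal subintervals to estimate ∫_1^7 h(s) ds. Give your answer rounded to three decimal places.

2.498

Δs = (7 − 1)/5 = 1.2.
Right endpoints: 2.2, 3.4, 4.6, 5.8, 7.
h(2.2) = 15/26, h(3.4) = 0.46875, h(4.6) = 15/38, h(5.8) = 15/44, h(7) = 0.3.
Sum = Δs · [h(2.2) + h(3.4) + h(4.6) + h(5.8) + h(7)].
Sum ≈ 2.498.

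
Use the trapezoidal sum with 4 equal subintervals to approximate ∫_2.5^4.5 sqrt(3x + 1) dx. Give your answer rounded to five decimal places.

Δx = (4.5 − 2.5)/4 = 0.5.
f(2.5) ≈ 2.91548, f(3) ≈ 3.16228, f(3.5) ≈ 3.39116, f(4) ≈ 3.60555, f(4.5) ≈ 3.80789.
T_4 = (Δx/2)·[f(x_0) + 2f(x_1) + 2f(x_2) + 2f(x_3) + f(x_4)].
Sum ≈ 6.76034.

6.76034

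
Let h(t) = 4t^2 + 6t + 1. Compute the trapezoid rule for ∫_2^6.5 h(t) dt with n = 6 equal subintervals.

476.4375

Δt = (6.5 − 2)/6 = 0.75.
h(2) = 29, h(2.75) = 47.75, h(3.5) = 71, h(4.25) = 98.75, h(5) = 131, h(5.75) = 167.75, h(6.5) = 209.
T_6 = (Δt/2)·[h(t_0) + 2h(t_1) + ... + 2h(t_{5}) + h(t_6)].
Sum = 476.4375.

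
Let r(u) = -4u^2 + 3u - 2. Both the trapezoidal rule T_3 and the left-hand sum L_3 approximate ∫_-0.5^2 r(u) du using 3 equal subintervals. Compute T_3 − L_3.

T_3 ≈ -11.36574074.
L_3 ≈ -8.24074074.
T_3 − L_3 = -3.125.

-3.125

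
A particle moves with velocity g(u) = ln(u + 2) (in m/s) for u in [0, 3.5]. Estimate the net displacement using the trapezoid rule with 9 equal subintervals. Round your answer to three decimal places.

Δu = (3.5 − 0)/9 = 7/18.
g(0) ≈ 0.693, g(7/18) ≈ 0.871, g(7/9) ≈ 1.022, g(7/6) ≈ 1.153, g(14/9) ≈ 1.269, g(35/18) ≈ 1.372, g(7/3) ≈ 1.466, g(49/18) ≈ 1.552, g(28/9) ≈ 1.631, g(3.5) ≈ 1.705.
T_9 = (Δu/2)·[g(u_0) + 2g(u_1) + ... + 2g(u_{8}) + g(u_9)].
Sum ≈ 4.486.

4.486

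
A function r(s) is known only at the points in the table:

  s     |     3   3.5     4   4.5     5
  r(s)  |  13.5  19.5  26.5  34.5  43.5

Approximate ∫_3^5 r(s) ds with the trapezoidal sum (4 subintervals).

Δs = 0.5.
T_4 = (0.5/2)·[13.5 + 2·19.5 + 2·26.5 + 2·34.5 + 43.5] = 54.5.

54.5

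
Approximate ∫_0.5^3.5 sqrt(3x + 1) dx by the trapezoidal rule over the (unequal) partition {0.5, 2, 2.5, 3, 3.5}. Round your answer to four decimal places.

7.7183

Subinterval widths: 1.5, 0.5, 0.5, 0.5.
f(0.5) ≈ 1.5811, f(2) ≈ 2.6458, f(2.5) ≈ 2.9155, f(3) ≈ 3.1623, f(3.5) ≈ 3.3912.
On each subinterval the trapezoid contributes (Δx_i/2)·[f(x_{i-1}) + f(x_i)].
Sum ≈ 7.7183.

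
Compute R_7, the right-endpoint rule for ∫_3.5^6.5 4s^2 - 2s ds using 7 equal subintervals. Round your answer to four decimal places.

Δs = (6.5 − 3.5)/7 = 3/7.
Right endpoints: 55/14, 61/14, 67/14, 73/14, 79/14, 85/14, 6.5.
f(55/14) = 2640/49, f(61/14) = 3294/49, f(67/14) = 4020/49, f(73/14) = 4818/49, f(79/14) = 5688/49, f(85/14) = 6630/49, f(6.5) = 156.
Sum = Δs · [f(55/14) + f(61/14) + f(67/14) + ...].
Sum ≈ 303.7959.

303.7959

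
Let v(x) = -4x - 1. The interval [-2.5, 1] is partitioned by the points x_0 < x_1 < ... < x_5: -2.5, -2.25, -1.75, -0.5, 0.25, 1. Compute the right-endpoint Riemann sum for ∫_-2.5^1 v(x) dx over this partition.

1

Subinterval widths: 0.25, 0.5, 1.25, 0.75, 0.75.
Right endpoints: -2.25, -1.75, -0.5, 0.25, 1.
v(-2.25) = 8, v(-1.75) = 6, v(-0.5) = 1, v(0.25) = -2, v(1) = -5.
Sum = Σ Δx_i · v(x_i).
Sum = 1.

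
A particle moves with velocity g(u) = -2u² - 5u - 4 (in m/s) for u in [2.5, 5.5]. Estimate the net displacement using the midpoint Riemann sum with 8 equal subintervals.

-172.4296875

Δu = (5.5 − 2.5)/8 = 0.375.
Midpoints: 2.6875, 3.0625, 3.4375, 3.8125, 4.1875, 4.5625, 4.9375, 5.3125.
g(2.6875) = -31.8828125, g(3.0625) = -38.0703125, g(3.4375) = -44.8203125, g(3.8125) = -52.1328125, g(4.1875) = -60.0078125, g(4.5625) = -68.4453125, g(4.9375) = -77.4453125, g(5.3125) = -87.0078125.
Sum = Δu · [g(2.6875) + g(3.0625) + g(3.4375) + ...].
Sum = -172.4296875.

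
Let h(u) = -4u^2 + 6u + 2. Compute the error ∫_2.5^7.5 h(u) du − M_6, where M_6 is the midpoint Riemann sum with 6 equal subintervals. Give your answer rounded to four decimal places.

-1.1574

Exact integral: ∫_2.5^7.5 h(u) du ≈ -381.666667.
M_6 ≈ -380.509259.
Error ≈ -381.666667 − (-380.509259) ≈ -1.1574.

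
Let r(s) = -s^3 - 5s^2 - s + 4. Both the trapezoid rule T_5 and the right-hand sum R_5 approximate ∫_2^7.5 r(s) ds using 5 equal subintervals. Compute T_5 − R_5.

374.34375

T_5 = -1502.28375.
R_5 = -1876.6275.
T_5 − R_5 = 374.34375.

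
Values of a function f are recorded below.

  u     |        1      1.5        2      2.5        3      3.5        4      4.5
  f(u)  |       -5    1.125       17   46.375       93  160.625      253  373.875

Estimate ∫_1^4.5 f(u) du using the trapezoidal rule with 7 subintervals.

377.78125

Δu = 0.5.
T_7 = (0.5/2)·[(-5) + 2·1.125 + 2·17 + 2·46.375 + 2·93 + 2·160.625 + 2·253 + 373.875] = 377.78125.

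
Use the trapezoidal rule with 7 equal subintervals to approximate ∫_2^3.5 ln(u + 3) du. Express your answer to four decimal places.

2.6193

Δu = (3.5 − 2)/7 = 3/14.
f(2) ≈ 1.6094, f(31/14) ≈ 1.6514, f(17/7) ≈ 1.6917, f(37/14) ≈ 1.7304, f(20/7) ≈ 1.7677, f(43/14) ≈ 1.8036, f(23/7) ≈ 1.8383, f(3.5) ≈ 1.8718.
T_7 = (Δu/2)·[f(u_0) + 2f(u_1) + ... + 2f(u_{6}) + f(u_7)].
Sum ≈ 2.6193.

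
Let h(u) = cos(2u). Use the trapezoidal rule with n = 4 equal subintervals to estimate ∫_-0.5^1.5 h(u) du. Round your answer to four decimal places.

0.4497

Δu = (1.5 − (-0.5))/4 = 0.5.
h(-0.5) ≈ 0.5403, h(0) ≈ 1.0000, h(0.5) ≈ 0.5403, h(1) ≈ -0.4161, h(1.5) ≈ -0.9900.
T_4 = (Δu/2)·[h(u_0) + 2h(u_1) + 2h(u_2) + 2h(u_3) + h(u_4)].
Sum ≈ 0.4497.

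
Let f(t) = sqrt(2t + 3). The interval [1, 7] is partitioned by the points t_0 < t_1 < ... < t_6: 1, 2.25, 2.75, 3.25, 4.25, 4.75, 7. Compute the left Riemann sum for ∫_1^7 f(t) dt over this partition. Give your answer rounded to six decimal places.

18.354870

Subinterval widths: 1.25, 0.5, 0.5, 1, 0.5, 2.25.
Left endpoints: 1, 2.25, 2.75, 3.25, 4.25, 4.75.
f(1) ≈ 2.236068, f(2.25) ≈ 2.738613, f(2.75) ≈ 2.915476, f(3.25) ≈ 3.082207, f(4.25) ≈ 3.391165, f(4.75) ≈ 3.535534.
Sum = Σ Δt_i · f(t_i).
Sum ≈ 18.354870.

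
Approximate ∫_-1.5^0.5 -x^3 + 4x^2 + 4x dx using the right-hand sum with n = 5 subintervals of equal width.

1.51

Δx = (0.5 − (-1.5))/5 = 0.4.
Right endpoints: -1.1, -0.7, -0.3, 0.1, 0.5.
f(-1.1) = 1.771, f(-0.7) = -0.497, f(-0.3) = -0.813, f(0.1) = 0.439, f(0.5) = 2.875.
Sum = Δx · [f(-1.1) + f(-0.7) + f(-0.3) + f(0.1) + f(0.5)].
Sum = 1.51.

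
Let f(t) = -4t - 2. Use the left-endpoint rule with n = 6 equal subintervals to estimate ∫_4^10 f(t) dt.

-168

Δt = (10 − 4)/6 = 1.
Left endpoints: 4, 5, 6, 7, 8, 9.
f(4) = -18, f(5) = -22, f(6) = -26, f(7) = -30, f(8) = -34, f(9) = -38.
Sum = Δt · [f(4) + f(5) + f(6) + ...].
Sum = -168.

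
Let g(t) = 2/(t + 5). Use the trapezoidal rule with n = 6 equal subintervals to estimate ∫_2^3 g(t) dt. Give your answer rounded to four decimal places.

Δt = (3 − 2)/6 = 1/6.
g(2) = 2/7, g(13/6) = 12/43, g(7/3) = 3/11, g(2.5) = 4/15, g(8/3) = 6/23, g(17/6) = 12/47, g(3) = 0.25.
T_6 = (Δt/2)·[g(t_0) + 2g(t_1) + ... + 2g(t_{5}) + g(t_6)].
Sum ≈ 0.2671.

0.2671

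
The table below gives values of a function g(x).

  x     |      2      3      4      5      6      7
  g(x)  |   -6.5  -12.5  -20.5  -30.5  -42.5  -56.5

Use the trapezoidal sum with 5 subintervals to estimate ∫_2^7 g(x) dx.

Δx = 1.
T_5 = (1/2)·[(-6.5) + 2·(-12.5) + 2·(-20.5) + 2·(-30.5) + 2·(-42.5) + (-56.5)] = -137.5.

-137.5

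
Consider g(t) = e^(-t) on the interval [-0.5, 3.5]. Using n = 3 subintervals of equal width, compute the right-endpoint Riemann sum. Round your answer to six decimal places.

0.772473

Δt = (3.5 − (-0.5))/3 = 4/3.
Right endpoints: 5/6, 13/6, 3.5.
g(5/6) ≈ 0.434598, g(13/6) ≈ 0.114559, g(3.5) ≈ 0.030197.
Sum = Δt · [g(5/6) + g(13/6) + g(3.5)].
Sum ≈ 0.772473.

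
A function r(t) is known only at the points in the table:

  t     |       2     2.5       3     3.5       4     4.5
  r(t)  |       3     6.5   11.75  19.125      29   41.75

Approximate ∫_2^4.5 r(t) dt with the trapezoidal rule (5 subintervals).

44.375

Δt = 0.5.
T_5 = (0.5/2)·[3 + 2·6.5 + 2·11.75 + 2·19.125 + 2·29 + 41.75] = 44.375.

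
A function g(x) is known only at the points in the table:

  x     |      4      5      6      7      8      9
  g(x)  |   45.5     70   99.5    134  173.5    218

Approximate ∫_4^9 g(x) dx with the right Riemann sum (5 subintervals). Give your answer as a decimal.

Δx = 1.
Sum = 1·[70 + 99.5 + 134 + 173.5 + 218] = 695.

695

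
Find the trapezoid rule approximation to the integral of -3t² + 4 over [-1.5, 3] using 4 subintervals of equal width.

Δt = (3 − (-1.5))/4 = 1.125.
f(-1.5) = -2.75, f(-0.375) = 3.578125, f(0.75) = 2.3125, f(1.875) = -6.546875, f(3) = -23.
T_4 = (Δt/2)·[f(t_0) + 2f(t_1) + 2f(t_2) + 2f(t_3) + f(t_4)].
Sum = -15.22265625.

-15.22265625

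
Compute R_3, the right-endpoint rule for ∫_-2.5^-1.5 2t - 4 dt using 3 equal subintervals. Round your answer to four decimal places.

-7.6667

Δt = (-1.5 − (-2.5))/3 = 1/3.
Right endpoints: -13/6, -11/6, -1.5.
f(-13/6) = -25/3, f(-11/6) = -23/3, f(-1.5) = -7.
Sum = Δt · [f(-13/6) + f(-11/6) + f(-1.5)].
Sum ≈ -7.6667.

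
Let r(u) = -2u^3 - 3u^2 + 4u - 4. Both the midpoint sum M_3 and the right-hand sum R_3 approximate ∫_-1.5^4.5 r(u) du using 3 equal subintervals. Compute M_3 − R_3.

291

M_3 = -261.
R_3 = -552.
M_3 − R_3 = 291.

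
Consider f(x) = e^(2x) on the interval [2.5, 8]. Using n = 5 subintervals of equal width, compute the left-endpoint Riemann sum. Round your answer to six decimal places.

1218011.448675

Δx = (8 − 2.5)/5 = 1.1.
Left endpoints: 2.5, 3.6, 4.7, 5.8, 6.9.
f(2.5) ≈ 148.413159, f(3.6) ≈ 1339.430764, f(4.7) ≈ 12088.380730, f(5.8) ≈ 109097.799277, f(6.9) ≈ 984609.111229.
Sum = Δx · [f(2.5) + f(3.6) + f(4.7) + f(5.8) + f(6.9)].
Sum ≈ 1218011.448675.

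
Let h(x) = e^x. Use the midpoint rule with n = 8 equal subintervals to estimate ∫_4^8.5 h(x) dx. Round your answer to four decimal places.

4796.6826

Δx = (8.5 − 4)/8 = 0.5625.
Midpoints: 4.28125, 4.84375, 5.40625, 5.96875, 6.53125, 7.09375, 7.65625, 8.21875.
h(4.28125) ≈ 72.3308, h(4.84375) ≈ 126.9445, h(5.40625) ≈ 222.7945, h(5.96875) ≈ 391.0166, h(6.53125) ≈ 686.2555, h(7.09375) ≈ 1204.4159, h(7.65625) ≈ 2113.8157, h(8.21875) ≈ 3709.8622.
Sum = Δx · [h(4.28125) + h(4.84375) + h(5.40625) + ...].
Sum ≈ 4796.6826.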